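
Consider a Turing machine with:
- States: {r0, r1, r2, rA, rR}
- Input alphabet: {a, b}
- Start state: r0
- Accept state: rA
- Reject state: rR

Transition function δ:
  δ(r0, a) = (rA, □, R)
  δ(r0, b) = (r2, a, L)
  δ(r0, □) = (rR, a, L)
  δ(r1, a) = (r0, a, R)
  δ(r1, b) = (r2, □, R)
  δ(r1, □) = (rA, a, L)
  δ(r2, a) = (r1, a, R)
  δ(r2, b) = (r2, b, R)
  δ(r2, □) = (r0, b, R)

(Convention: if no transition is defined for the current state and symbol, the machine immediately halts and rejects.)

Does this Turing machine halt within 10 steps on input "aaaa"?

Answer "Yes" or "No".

Execution trace:
Initial: [r0]aaaa
Step 1: δ(r0, a) = (rA, □, R) → □[rA]aaa

The machine reaches the accept state rA and halts.
The machine halted after 1 step (within the 10-step bound).

Answer: Yes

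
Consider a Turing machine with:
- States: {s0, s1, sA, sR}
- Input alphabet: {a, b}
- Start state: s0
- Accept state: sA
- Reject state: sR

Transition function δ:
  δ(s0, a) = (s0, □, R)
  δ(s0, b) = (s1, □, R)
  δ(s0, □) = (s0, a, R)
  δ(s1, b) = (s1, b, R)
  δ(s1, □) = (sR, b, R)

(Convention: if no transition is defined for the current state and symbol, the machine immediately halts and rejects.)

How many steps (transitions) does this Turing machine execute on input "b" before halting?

Execution trace:
Initial: [s0]b
Step 1: δ(s0, b) = (s1, □, R) → □[s1]□
Step 2: δ(s1, □) = (sR, b, R) → □b[sR]□

The machine reaches the reject state sR and halts.

The machine executed 2 steps before halting.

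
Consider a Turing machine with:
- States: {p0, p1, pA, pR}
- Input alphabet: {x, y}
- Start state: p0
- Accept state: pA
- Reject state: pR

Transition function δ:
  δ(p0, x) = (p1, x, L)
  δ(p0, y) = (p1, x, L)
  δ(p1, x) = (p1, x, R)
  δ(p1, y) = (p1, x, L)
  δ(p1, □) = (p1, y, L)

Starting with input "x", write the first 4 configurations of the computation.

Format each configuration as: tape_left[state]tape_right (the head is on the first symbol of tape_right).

Transitions applied:
Step 1: δ(p0, x) = (p1, x, L)
Step 2: δ(p1, □) = (p1, y, L)
Step 3: δ(p1, □) = (p1, y, L)

The first 4 configurations are:
[p0]x ⊢ [p1]□x ⊢ [p1]□yx ⊢ [p1]□yyx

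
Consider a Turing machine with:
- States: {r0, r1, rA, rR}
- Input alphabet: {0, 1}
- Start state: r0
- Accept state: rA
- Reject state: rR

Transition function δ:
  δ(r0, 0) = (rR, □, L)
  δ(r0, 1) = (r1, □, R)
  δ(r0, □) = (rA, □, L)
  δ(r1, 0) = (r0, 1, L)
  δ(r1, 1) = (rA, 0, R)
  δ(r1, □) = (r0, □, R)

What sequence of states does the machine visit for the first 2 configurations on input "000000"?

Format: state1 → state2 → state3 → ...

Execution trace:
Initial: [r0]000000
Step 1: δ(r0, 0) = (rR, □, L) → [rR]□□00000

The machine reaches the reject state rR and halts.

State sequence: r0 → rR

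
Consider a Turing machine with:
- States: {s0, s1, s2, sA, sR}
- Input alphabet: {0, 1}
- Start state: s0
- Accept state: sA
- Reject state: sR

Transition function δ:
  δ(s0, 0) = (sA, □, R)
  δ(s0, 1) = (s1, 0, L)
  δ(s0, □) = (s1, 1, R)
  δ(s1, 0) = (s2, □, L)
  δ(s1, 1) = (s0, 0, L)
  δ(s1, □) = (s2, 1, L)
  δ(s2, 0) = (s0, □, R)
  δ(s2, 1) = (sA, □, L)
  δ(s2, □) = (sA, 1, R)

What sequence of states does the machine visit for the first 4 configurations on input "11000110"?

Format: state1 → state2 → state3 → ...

Execution trace:
Initial: [s0]11000110
Step 1: δ(s0, 1) = (s1, 0, L) → [s1]□01000110
Step 2: δ(s1, □) = (s2, 1, L) → [s2]□101000110
Step 3: δ(s2, □) = (sA, 1, R) → 1[sA]101000110

The machine reaches the accept state sA and halts.

State sequence: s0 → s1 → s2 → sA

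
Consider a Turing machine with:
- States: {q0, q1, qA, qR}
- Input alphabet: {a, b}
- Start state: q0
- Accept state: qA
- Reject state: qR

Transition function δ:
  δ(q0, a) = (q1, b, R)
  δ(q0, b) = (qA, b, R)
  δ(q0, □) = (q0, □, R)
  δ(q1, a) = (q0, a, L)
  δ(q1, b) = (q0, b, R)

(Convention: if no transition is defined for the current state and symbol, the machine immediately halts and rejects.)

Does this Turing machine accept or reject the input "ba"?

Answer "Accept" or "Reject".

Execution trace:
Initial: [q0]ba
Step 1: δ(q0, b) = (qA, b, R) → b[qA]a

The machine reaches the accept state qA and halts.

Answer: Accept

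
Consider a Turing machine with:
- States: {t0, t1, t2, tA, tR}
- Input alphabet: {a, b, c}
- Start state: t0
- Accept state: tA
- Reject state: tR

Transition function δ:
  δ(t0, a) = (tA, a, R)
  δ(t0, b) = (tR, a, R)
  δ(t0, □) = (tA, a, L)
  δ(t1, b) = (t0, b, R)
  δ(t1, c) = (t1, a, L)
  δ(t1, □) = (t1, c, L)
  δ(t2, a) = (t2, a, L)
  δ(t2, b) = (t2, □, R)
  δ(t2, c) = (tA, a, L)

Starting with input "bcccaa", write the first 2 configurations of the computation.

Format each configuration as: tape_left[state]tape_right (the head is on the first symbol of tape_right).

Transitions applied:
Step 1: δ(t0, b) = (tR, a, R)

The first 2 configurations are:
[t0]bcccaa ⊢ a[tR]cccaa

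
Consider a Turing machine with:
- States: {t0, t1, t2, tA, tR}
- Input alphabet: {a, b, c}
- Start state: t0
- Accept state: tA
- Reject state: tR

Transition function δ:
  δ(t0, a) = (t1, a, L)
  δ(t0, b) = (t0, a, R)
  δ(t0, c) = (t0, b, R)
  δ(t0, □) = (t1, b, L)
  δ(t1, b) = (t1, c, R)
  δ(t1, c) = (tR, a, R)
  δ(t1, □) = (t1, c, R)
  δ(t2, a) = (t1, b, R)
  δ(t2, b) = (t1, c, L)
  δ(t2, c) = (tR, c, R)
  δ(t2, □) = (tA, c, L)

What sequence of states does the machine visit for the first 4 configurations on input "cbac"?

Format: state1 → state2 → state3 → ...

Execution trace:
Initial: [t0]cbac
Step 1: δ(t0, c) = (t0, b, R) → b[t0]bac
Step 2: δ(t0, b) = (t0, a, R) → ba[t0]ac
Step 3: δ(t0, a) = (t1, a, L) → b[t1]aac

No transition is defined for δ(t1, a). By convention the machine halts and rejects.

State sequence: t0 → t0 → t0 → t1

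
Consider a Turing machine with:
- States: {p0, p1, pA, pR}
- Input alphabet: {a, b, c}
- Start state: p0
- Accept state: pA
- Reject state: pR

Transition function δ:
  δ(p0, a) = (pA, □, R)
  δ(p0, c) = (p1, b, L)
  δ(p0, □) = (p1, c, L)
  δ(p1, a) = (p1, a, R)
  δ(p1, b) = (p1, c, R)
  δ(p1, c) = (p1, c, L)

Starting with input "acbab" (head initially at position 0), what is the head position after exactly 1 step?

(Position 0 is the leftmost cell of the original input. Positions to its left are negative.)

Execution trace (head position shown):
Step 0: [p0]acbab  (head at position 0)
Step 1: move right → □[pA]cbab  (head at position 1)

After 1 step, the head is at position 1.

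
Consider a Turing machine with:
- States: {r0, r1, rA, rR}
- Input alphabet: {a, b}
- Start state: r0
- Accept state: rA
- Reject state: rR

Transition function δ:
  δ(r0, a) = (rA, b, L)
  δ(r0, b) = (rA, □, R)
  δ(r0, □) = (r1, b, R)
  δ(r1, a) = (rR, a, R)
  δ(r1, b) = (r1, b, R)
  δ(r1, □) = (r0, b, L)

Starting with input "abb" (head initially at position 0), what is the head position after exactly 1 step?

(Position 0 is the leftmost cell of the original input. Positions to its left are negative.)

Execution trace (head position shown):
Step 0: [r0]abb  (head at position 0)
Step 1: move left → [rA]□bbb  (head at position -1)

After 1 step, the head is at position -1.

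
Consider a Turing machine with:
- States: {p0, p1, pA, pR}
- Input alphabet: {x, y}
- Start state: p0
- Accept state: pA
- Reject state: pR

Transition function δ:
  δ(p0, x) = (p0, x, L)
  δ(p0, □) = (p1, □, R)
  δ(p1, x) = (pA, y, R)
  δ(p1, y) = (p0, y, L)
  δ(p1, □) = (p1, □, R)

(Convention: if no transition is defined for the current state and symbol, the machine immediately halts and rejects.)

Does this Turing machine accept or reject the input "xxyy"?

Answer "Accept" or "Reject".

Execution trace:
Initial: [p0]xxyy
Step 1: δ(p0, x) = (p0, x, L) → [p0]□xxyy
Step 2: δ(p0, □) = (p1, □, R) → □[p1]xxyy
Step 3: δ(p1, x) = (pA, y, R) → □y[pA]xyy

The machine reaches the accept state pA and halts.

Answer: Accept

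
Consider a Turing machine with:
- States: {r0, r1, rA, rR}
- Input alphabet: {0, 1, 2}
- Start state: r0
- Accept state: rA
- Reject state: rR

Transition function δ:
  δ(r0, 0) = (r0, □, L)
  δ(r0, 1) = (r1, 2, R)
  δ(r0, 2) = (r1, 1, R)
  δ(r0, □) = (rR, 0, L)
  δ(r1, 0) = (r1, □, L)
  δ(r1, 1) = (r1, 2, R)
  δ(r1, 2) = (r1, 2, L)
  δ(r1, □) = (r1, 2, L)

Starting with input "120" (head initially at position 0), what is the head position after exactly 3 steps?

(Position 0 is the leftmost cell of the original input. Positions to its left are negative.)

Execution trace (head position shown):
Step 0: [r0]120  (head at position 0)
Step 1: move right → 2[r1]20  (head at position 1)
Step 2: move left → [r1]220  (head at position 0)
Step 3: move left → [r1]□220  (head at position -1)

After 3 steps, the head is at position -1.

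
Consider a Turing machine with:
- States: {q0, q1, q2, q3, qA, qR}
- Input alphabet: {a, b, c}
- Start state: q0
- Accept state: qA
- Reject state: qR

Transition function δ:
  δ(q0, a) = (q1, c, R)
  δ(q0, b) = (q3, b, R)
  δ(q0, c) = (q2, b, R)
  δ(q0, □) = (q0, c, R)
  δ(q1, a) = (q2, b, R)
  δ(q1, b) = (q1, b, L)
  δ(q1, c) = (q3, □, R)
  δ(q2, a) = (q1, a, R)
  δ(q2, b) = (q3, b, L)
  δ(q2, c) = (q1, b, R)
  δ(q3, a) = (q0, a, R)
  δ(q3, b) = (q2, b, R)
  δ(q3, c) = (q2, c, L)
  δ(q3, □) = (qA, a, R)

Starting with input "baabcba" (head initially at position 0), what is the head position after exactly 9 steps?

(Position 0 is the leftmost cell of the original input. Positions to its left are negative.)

Execution trace (head position shown):
Step 0: [q0]baabcba  (head at position 0)
Step 1: move right → b[q3]aabcba  (head at position 1)
Step 2: move right → ba[q0]abcba  (head at position 2)
Step 3: move right → bac[q1]bcba  (head at position 3)
Step 4: move left → ba[q1]cbcba  (head at position 2)
Step 5: move right → ba□[q3]bcba  (head at position 3)
Step 6: move right → ba□b[q2]cba  (head at position 4)
Step 7: move right → ba□bb[q1]ba  (head at position 5)
Step 8: move left → ba□b[q1]bba  (head at position 4)
Step 9: move left → ba□[q1]bbba  (head at position 3)

After 9 steps, the head is at position 3.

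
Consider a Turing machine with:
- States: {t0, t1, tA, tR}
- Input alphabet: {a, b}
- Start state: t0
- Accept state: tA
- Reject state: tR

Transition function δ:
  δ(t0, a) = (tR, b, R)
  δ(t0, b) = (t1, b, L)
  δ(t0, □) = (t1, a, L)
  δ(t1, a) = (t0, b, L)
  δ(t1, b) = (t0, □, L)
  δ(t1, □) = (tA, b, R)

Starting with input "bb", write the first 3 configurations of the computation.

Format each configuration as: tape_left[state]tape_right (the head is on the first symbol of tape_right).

Transitions applied:
Step 1: δ(t0, b) = (t1, b, L)
Step 2: δ(t1, □) = (tA, b, R)

The first 3 configurations are:
[t0]bb ⊢ [t1]□bb ⊢ b[tA]bb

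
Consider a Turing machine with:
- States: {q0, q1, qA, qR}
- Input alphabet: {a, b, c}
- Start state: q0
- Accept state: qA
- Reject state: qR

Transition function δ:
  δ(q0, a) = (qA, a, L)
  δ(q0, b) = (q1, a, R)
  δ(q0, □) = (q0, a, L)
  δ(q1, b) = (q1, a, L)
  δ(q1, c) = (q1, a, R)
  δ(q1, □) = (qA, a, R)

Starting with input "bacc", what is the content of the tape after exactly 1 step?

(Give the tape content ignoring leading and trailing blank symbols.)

Execution trace:
Initial: [q0]bacc
Step 1: δ(q0, b) = (q1, a, R) → a[q1]acc

No transition is defined for δ(q1, a). By convention the machine halts and rejects.

After 1 step, the tape (ignoring leading/trailing blanks) is: aacc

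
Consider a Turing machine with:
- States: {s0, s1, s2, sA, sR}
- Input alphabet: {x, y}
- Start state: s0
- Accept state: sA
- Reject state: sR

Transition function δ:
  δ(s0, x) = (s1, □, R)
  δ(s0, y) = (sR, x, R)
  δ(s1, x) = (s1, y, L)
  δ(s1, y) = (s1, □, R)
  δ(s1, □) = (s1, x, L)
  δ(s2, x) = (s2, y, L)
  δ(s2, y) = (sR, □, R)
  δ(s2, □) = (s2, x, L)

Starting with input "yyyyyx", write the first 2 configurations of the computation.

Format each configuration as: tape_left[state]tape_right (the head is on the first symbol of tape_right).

Transitions applied:
Step 1: δ(s0, y) = (sR, x, R)

The first 2 configurations are:
[s0]yyyyyx ⊢ x[sR]yyyyx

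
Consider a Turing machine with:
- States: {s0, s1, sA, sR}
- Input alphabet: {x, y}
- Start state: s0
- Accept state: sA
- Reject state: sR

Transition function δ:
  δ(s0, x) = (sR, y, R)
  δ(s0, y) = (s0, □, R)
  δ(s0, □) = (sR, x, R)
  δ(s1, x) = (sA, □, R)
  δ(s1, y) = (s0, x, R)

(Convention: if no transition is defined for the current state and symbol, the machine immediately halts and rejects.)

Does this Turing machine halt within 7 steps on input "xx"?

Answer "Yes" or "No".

Execution trace:
Initial: [s0]xx
Step 1: δ(s0, x) = (sR, y, R) → y[sR]x

The machine reaches the reject state sR and halts.
The machine halted after 1 step (within the 7-step bound).

Answer: Yes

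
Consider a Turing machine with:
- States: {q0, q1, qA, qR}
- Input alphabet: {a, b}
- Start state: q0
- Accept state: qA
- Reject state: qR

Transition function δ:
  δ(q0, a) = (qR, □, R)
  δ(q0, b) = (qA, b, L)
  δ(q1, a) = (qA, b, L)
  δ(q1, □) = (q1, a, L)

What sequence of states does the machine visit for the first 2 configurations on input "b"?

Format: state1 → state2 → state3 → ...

Execution trace:
Initial: [q0]b
Step 1: δ(q0, b) = (qA, b, L) → [qA]□b

The machine reaches the accept state qA and halts.

State sequence: q0 → qA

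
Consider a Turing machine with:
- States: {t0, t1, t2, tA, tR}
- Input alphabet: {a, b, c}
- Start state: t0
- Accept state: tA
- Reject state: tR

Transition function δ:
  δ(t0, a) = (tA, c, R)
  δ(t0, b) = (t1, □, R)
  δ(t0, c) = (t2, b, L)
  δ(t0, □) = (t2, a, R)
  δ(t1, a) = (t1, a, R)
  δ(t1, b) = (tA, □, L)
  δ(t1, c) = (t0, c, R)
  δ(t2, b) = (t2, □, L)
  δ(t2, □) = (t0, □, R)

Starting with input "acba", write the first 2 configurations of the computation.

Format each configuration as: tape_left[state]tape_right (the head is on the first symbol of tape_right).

Transitions applied:
Step 1: δ(t0, a) = (tA, c, R)

The first 2 configurations are:
[t0]acba ⊢ c[tA]cba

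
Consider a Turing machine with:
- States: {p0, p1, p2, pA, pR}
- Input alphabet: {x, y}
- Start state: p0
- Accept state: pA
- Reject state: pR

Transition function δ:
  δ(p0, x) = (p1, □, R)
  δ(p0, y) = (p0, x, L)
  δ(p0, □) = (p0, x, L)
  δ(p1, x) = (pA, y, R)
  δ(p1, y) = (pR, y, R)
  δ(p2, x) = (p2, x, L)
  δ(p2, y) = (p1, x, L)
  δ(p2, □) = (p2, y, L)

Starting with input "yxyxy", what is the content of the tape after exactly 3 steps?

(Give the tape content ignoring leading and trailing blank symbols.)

Execution trace:
Initial: [p0]yxyxy
Step 1: δ(p0, y) = (p0, x, L) → [p0]□xxyxy
Step 2: δ(p0, □) = (p0, x, L) → [p0]□xxxyxy
Step 3: δ(p0, □) = (p0, x, L) → [p0]□xxxxyxy

After 3 steps, the tape (ignoring leading/trailing blanks) is: xxxxyxy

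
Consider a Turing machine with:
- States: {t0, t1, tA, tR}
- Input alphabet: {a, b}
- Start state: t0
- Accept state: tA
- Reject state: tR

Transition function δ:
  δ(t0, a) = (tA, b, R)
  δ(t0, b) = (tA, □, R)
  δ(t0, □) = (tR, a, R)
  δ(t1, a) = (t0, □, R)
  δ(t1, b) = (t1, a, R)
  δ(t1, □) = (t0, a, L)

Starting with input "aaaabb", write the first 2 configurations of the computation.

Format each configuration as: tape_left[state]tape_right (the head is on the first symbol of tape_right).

Transitions applied:
Step 1: δ(t0, a) = (tA, b, R)

The first 2 configurations are:
[t0]aaaabb ⊢ b[tA]aaabb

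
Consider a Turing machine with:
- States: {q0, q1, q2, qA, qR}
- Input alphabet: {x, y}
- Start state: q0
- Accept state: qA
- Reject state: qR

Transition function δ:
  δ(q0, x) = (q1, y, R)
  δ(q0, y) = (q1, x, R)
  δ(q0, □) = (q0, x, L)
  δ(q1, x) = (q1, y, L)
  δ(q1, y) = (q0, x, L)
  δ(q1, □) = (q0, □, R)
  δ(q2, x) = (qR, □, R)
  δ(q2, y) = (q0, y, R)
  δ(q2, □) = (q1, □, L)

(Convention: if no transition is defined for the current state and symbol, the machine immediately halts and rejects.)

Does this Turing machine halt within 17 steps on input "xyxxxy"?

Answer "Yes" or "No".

Execution trace:
Initial: [q0]xyxxxy
Step 1: δ(q0, x) = (q1, y, R) → y[q1]yxxxy
Step 2: δ(q1, y) = (q0, x, L) → [q0]yxxxxy
Step 3: δ(q0, y) = (q1, x, R) → x[q1]xxxxy
Step 4: δ(q1, x) = (q1, y, L) → [q1]xyxxxy
Step 5: δ(q1, x) = (q1, y, L) → [q1]□yyxxxy
Step 6: δ(q1, □) = (q0, □, R) → □[q0]yyxxxy
Step 7: δ(q0, y) = (q1, x, R) → □x[q1]yxxxy
Step 8: δ(q1, y) = (q0, x, L) → □[q0]xxxxxy
Step 9: δ(q0, x) = (q1, y, R) → □y[q1]xxxxy
Step 10: δ(q1, x) = (q1, y, L) → □[q1]yyxxxy
Step 11: δ(q1, y) = (q0, x, L) → [q0]□xyxxxy
Step 12: δ(q0, □) = (q0, x, L) → [q0]□xxyxxxy
Step 13: δ(q0, □) = (q0, x, L) → [q0]□xxxyxxxy
Step 14: δ(q0, □) = (q0, x, L) → [q0]□xxxxyxxxy
Step 15: δ(q0, □) = (q0, x, L) → [q0]□xxxxxyxxxy
Step 16: δ(q0, □) = (q0, x, L) → [q0]□xxxxxxyxxxy
Step 17: δ(q0, □) = (q0, x, L) → [q0]□xxxxxxxyxxxy

The machine has not reached a halting state after 17 steps.
The machine did not halt within the 17-step bound.

Answer: No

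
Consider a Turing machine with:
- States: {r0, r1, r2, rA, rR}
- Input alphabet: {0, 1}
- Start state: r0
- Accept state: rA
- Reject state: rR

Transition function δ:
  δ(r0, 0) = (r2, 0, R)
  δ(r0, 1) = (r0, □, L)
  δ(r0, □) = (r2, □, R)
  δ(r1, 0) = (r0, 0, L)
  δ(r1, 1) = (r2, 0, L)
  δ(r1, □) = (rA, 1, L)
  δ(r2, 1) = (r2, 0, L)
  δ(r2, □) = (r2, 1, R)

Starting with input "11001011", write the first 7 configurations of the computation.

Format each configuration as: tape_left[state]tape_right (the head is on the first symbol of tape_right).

Transitions applied:
Step 1: δ(r0, 1) = (r0, □, L)
Step 2: δ(r0, □) = (r2, □, R)
Step 3: δ(r2, □) = (r2, 1, R)
Step 4: δ(r2, 1) = (r2, 0, L)
Step 5: δ(r2, 1) = (r2, 0, L)
Step 6: δ(r2, □) = (r2, 1, R)

The first 7 configurations are:
[r0]11001011 ⊢ [r0]□□1001011 ⊢ □[r2]□1001011 ⊢ □1[r2]1001011 ⊢ □[r2]10001011 ⊢ [r2]□00001011 ⊢ 1[r2]00001011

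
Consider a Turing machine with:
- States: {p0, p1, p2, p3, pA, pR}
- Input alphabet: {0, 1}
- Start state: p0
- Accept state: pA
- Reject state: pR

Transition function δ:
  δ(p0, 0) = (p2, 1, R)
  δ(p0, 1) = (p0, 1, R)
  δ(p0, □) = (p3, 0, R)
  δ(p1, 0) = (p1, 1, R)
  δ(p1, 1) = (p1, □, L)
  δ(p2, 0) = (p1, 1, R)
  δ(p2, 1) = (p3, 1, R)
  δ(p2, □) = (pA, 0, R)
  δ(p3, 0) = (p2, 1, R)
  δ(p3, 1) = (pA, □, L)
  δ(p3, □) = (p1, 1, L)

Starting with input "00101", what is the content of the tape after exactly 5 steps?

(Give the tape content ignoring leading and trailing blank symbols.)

Execution trace:
Initial: [p0]00101
Step 1: δ(p0, 0) = (p2, 1, R) → 1[p2]0101
Step 2: δ(p2, 0) = (p1, 1, R) → 11[p1]101
Step 3: δ(p1, 1) = (p1, □, L) → 1[p1]1□01
Step 4: δ(p1, 1) = (p1, □, L) → [p1]1□□01
Step 5: δ(p1, 1) = (p1, □, L) → [p1]□□□□01

No transition is defined for δ(p1, □). By convention the machine halts and rejects.

After 5 steps, the tape (ignoring leading/trailing blanks) is: 01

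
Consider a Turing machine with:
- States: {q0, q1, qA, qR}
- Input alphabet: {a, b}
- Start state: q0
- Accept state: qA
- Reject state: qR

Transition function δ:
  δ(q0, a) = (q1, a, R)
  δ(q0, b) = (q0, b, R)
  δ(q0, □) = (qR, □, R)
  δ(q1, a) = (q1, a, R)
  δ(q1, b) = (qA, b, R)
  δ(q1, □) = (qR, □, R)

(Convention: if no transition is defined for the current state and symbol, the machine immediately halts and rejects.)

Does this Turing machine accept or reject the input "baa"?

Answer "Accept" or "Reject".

Execution trace:
Initial: [q0]baa
Step 1: δ(q0, b) = (q0, b, R) → b[q0]aa
Step 2: δ(q0, a) = (q1, a, R) → ba[q1]a
Step 3: δ(q1, a) = (q1, a, R) → baa[q1]□
Step 4: δ(q1, □) = (qR, □, R) → baa□[qR]□

The machine reaches the reject state qR and halts.

Answer: Reject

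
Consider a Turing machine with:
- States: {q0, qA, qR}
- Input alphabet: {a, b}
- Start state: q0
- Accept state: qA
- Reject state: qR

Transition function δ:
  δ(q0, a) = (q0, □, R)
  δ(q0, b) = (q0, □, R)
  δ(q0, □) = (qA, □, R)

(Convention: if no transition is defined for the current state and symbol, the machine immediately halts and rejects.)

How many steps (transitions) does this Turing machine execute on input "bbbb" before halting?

Execution trace:
Initial: [q0]bbbb
Step 1: δ(q0, b) = (q0, □, R) → □[q0]bbb
Step 2: δ(q0, b) = (q0, □, R) → □□[q0]bb
Step 3: δ(q0, b) = (q0, □, R) → □□□[q0]b
Step 4: δ(q0, b) = (q0, □, R) → □□□□[q0]□
Step 5: δ(q0, □) = (qA, □, R) → □□□□□[qA]□

The machine reaches the accept state qA and halts.

The machine executed 5 steps before halting.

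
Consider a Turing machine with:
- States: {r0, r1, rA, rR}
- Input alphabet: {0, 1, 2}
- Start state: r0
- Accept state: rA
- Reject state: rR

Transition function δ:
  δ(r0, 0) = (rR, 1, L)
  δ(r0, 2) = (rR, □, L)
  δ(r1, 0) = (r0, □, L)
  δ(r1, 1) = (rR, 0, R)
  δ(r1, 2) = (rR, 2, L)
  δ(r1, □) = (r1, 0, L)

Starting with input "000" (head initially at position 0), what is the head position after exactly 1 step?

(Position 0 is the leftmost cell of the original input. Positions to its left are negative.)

Execution trace (head position shown):
Step 0: [r0]000  (head at position 0)
Step 1: move left → [rR]□100  (head at position -1)

After 1 step, the head is at position -1.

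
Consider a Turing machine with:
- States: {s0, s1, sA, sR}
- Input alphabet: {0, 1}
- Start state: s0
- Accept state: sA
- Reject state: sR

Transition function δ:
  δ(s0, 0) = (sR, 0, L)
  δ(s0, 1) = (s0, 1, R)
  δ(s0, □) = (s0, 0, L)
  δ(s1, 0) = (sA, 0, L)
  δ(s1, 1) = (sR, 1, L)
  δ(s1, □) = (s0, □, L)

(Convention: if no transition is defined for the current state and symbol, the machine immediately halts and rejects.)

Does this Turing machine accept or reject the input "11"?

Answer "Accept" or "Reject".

Execution trace:
Initial: [s0]11
Step 1: δ(s0, 1) = (s0, 1, R) → 1[s0]1
Step 2: δ(s0, 1) = (s0, 1, R) → 11[s0]□
Step 3: δ(s0, □) = (s0, 0, L) → 1[s0]10
Step 4: δ(s0, 1) = (s0, 1, R) → 11[s0]0
Step 5: δ(s0, 0) = (sR, 0, L) → 1[sR]10

The machine reaches the reject state sR and halts.

Answer: Reject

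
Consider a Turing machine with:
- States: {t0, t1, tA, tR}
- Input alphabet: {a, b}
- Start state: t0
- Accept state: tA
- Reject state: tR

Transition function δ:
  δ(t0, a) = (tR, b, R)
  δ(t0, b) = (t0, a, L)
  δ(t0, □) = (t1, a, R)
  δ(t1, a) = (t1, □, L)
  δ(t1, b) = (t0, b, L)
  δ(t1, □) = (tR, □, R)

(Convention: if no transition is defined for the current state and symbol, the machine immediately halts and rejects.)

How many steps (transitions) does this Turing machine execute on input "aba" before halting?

Execution trace:
Initial: [t0]aba
Step 1: δ(t0, a) = (tR, b, R) → b[tR]ba

The machine reaches the reject state tR and halts.

The machine executed 1 step before halting.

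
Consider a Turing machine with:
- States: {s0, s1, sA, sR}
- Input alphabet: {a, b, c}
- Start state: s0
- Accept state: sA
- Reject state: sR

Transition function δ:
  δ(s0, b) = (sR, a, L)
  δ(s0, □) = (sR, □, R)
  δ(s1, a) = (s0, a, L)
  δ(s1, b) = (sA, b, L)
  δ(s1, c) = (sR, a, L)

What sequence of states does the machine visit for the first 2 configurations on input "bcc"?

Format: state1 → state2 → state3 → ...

Execution trace:
Initial: [s0]bcc
Step 1: δ(s0, b) = (sR, a, L) → [sR]□acc

The machine reaches the reject state sR and halts.

State sequence: s0 → sR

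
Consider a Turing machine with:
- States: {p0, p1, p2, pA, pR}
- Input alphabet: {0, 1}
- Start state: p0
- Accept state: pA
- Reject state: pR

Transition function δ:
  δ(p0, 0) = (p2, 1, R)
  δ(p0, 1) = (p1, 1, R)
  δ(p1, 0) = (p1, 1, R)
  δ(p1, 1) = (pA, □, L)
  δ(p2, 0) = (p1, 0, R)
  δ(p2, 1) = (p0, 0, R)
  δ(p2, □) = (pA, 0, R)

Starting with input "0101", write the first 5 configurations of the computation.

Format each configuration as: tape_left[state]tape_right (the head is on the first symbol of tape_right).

Transitions applied:
Step 1: δ(p0, 0) = (p2, 1, R)
Step 2: δ(p2, 1) = (p0, 0, R)
Step 3: δ(p0, 0) = (p2, 1, R)
Step 4: δ(p2, 1) = (p0, 0, R)

The first 5 configurations are:
[p0]0101 ⊢ 1[p2]101 ⊢ 10[p0]01 ⊢ 101[p2]1 ⊢ 1010[p0]□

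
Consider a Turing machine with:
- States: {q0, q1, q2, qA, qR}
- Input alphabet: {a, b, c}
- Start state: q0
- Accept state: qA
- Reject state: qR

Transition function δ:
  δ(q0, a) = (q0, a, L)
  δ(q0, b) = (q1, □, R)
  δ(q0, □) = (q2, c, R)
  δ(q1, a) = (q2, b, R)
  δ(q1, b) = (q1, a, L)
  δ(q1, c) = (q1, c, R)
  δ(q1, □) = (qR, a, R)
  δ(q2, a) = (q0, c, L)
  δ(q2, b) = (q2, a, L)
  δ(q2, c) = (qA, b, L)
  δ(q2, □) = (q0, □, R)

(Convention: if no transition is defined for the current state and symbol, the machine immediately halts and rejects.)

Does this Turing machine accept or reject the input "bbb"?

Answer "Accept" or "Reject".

Execution trace:
Initial: [q0]bbb
Step 1: δ(q0, b) = (q1, □, R) → □[q1]bb
Step 2: δ(q1, b) = (q1, a, L) → [q1]□ab
Step 3: δ(q1, □) = (qR, a, R) → a[qR]ab

The machine reaches the reject state qR and halts.

Answer: Reject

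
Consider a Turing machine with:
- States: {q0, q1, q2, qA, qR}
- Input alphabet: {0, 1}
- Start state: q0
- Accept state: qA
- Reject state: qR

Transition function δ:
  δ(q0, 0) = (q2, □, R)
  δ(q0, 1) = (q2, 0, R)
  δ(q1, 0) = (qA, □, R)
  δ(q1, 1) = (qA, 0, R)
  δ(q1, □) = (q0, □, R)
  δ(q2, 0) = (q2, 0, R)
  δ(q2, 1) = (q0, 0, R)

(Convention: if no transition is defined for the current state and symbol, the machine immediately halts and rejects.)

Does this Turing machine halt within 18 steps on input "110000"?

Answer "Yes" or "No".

Execution trace:
Initial: [q0]110000
Step 1: δ(q0, 1) = (q2, 0, R) → 0[q2]10000
Step 2: δ(q2, 1) = (q0, 0, R) → 00[q0]0000
Step 3: δ(q0, 0) = (q2, □, R) → 00□[q2]000
Step 4: δ(q2, 0) = (q2, 0, R) → 00□0[q2]00
Step 5: δ(q2, 0) = (q2, 0, R) → 00□00[q2]0
Step 6: δ(q2, 0) = (q2, 0, R) → 00□000[q2]□

No transition is defined for δ(q2, □). By convention the machine halts and rejects.
The machine halted after 6 steps (within the 18-step bound).

Answer: Yes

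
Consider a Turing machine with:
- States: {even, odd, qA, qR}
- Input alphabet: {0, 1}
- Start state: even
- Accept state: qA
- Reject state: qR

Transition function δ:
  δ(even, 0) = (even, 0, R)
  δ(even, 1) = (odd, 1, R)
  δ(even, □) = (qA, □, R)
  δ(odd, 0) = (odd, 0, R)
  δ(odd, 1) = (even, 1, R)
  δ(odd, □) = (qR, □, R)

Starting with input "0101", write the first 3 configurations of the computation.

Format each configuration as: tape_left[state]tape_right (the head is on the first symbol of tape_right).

Transitions applied:
Step 1: δ(even, 0) = (even, 0, R)
Step 2: δ(even, 1) = (odd, 1, R)

The first 3 configurations are:
[even]0101 ⊢ 0[even]101 ⊢ 01[odd]01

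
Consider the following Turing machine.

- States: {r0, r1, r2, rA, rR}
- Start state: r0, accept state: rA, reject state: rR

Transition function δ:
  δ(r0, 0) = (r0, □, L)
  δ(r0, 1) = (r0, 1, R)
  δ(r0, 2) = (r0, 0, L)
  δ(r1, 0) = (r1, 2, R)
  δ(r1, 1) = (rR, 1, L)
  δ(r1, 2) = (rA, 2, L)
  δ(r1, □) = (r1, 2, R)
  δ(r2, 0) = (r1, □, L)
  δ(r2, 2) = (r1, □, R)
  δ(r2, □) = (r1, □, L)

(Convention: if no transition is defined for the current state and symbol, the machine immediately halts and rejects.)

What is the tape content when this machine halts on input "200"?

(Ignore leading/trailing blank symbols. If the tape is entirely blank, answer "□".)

Execution trace:
Initial: [r0]200
Step 1: δ(r0, 2) = (r0, 0, L) → [r0]□000

No transition is defined for δ(r0, □). By convention the machine halts and rejects.

Final tape (ignoring leading/trailing blanks): 000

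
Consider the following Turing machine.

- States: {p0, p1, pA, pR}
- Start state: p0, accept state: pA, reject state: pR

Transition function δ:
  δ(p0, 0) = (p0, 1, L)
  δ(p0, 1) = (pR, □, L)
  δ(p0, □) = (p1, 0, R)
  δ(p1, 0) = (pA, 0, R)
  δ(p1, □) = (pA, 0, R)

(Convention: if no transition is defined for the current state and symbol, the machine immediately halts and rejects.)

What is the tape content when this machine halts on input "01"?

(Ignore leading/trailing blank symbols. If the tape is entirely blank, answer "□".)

Execution trace:
Initial: [p0]01
Step 1: δ(p0, 0) = (p0, 1, L) → [p0]□11
Step 2: δ(p0, □) = (p1, 0, R) → 0[p1]11

No transition is defined for δ(p1, 1). By convention the machine halts and rejects.

Final tape (ignoring leading/trailing blanks): 011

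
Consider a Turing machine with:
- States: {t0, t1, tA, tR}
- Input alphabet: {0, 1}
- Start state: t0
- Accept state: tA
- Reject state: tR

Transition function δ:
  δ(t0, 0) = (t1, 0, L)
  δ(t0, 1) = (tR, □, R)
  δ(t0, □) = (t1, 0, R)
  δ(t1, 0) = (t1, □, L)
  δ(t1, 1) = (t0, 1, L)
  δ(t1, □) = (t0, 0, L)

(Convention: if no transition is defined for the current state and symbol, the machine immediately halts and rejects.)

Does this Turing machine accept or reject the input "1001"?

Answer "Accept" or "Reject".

Execution trace:
Initial: [t0]1001
Step 1: δ(t0, 1) = (tR, □, R) → □[tR]001

The machine reaches the reject state tR and halts.

Answer: Reject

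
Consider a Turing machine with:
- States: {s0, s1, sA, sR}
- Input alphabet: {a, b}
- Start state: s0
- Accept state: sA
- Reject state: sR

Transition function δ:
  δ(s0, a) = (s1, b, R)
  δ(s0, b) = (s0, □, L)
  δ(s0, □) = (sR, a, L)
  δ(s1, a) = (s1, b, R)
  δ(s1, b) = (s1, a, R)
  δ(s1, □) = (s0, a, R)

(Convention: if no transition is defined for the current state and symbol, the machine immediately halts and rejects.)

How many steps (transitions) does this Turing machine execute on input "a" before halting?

Execution trace:
Initial: [s0]a
Step 1: δ(s0, a) = (s1, b, R) → b[s1]□
Step 2: δ(s1, □) = (s0, a, R) → ba[s0]□
Step 3: δ(s0, □) = (sR, a, L) → b[sR]aa

The machine reaches the reject state sR and halts.

The machine executed 3 steps before halting.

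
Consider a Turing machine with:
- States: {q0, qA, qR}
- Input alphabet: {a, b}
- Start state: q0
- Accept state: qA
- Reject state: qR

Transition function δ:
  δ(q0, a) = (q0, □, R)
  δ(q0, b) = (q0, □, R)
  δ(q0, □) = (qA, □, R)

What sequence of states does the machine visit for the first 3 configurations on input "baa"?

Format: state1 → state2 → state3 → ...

Execution trace:
Initial: [q0]baa
Step 1: δ(q0, b) = (q0, □, R) → □[q0]aa
Step 2: δ(q0, a) = (q0, □, R) → □□[q0]a

State sequence: q0 → q0 → q0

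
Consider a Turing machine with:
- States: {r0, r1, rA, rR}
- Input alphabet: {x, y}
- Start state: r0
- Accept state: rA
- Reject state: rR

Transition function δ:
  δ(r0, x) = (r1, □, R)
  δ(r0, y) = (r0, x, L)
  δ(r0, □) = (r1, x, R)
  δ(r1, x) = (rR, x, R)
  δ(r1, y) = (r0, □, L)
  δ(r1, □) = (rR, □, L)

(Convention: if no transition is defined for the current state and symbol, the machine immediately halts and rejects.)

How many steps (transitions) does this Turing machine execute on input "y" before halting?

Execution trace:
Initial: [r0]y
Step 1: δ(r0, y) = (r0, x, L) → [r0]□x
Step 2: δ(r0, □) = (r1, x, R) → x[r1]x
Step 3: δ(r1, x) = (rR, x, R) → xx[rR]□

The machine reaches the reject state rR and halts.

The machine executed 3 steps before halting.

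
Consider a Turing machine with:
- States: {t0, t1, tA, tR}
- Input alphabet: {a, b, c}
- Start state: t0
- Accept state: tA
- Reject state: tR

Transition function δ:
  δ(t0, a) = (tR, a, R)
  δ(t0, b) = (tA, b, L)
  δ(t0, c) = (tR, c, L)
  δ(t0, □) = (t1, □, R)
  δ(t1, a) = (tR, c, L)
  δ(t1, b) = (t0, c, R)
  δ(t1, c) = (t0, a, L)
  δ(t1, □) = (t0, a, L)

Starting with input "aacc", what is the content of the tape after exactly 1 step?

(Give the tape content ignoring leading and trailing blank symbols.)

Execution trace:
Initial: [t0]aacc
Step 1: δ(t0, a) = (tR, a, R) → a[tR]acc

The machine reaches the reject state tR and halts.

After 1 step, the tape (ignoring leading/trailing blanks) is: aacc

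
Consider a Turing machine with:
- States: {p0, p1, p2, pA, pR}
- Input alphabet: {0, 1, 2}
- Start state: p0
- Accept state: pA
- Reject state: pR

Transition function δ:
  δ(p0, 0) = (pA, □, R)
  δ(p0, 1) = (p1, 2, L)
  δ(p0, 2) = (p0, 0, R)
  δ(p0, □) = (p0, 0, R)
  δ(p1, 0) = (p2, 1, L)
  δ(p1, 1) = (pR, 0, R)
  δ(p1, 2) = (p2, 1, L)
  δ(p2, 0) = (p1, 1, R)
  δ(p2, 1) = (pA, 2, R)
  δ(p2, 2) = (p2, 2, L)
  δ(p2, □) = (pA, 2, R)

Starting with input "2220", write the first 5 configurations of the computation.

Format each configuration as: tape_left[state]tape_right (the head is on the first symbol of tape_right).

Transitions applied:
Step 1: δ(p0, 2) = (p0, 0, R)
Step 2: δ(p0, 2) = (p0, 0, R)
Step 3: δ(p0, 2) = (p0, 0, R)
Step 4: δ(p0, 0) = (pA, □, R)

The first 5 configurations are:
[p0]2220 ⊢ 0[p0]220 ⊢ 00[p0]20 ⊢ 000[p0]0 ⊢ 000□[pA]□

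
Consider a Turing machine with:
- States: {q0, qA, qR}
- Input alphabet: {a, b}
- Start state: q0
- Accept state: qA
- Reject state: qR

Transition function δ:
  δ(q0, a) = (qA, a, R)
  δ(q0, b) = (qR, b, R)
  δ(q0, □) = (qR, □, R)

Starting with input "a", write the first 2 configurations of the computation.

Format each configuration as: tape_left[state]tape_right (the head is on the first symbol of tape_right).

Transitions applied:
Step 1: δ(q0, a) = (qA, a, R)

The first 2 configurations are:
[q0]a ⊢ a[qA]□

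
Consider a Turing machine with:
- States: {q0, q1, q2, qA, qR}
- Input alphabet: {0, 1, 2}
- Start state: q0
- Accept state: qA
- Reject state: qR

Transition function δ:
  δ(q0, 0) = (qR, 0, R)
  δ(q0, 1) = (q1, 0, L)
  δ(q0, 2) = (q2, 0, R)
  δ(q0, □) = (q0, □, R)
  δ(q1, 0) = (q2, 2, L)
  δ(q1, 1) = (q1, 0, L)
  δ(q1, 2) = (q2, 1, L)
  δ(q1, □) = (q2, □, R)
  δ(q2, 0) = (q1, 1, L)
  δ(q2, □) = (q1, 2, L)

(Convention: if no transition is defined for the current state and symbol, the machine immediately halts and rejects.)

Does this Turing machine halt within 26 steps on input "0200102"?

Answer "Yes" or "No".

Execution trace:
Initial: [q0]0200102
Step 1: δ(q0, 0) = (qR, 0, R) → 0[qR]200102

The machine reaches the reject state qR and halts.
The machine halted after 1 step (within the 26-step bound).

Answer: Yes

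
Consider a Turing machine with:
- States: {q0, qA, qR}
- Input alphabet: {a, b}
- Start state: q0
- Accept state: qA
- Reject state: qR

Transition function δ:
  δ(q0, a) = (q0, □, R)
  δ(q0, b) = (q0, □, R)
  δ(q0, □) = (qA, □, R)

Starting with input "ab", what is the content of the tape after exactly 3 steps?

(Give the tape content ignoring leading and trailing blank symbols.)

Execution trace:
Initial: [q0]ab
Step 1: δ(q0, a) = (q0, □, R) → □[q0]b
Step 2: δ(q0, b) = (q0, □, R) → □□[q0]□
Step 3: δ(q0, □) = (qA, □, R) → □□□[qA]□

The machine reaches the accept state qA and halts.

After 3 steps, the tape (ignoring leading/trailing blanks) is: □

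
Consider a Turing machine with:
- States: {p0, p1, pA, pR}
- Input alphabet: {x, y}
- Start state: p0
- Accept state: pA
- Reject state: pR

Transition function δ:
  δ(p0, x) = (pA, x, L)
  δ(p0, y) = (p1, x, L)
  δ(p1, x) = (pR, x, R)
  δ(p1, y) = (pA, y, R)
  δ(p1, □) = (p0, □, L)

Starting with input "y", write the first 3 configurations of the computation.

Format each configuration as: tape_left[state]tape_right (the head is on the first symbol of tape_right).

Transitions applied:
Step 1: δ(p0, y) = (p1, x, L)
Step 2: δ(p1, □) = (p0, □, L)

The first 3 configurations are:
[p0]y ⊢ [p1]□x ⊢ [p0]□□x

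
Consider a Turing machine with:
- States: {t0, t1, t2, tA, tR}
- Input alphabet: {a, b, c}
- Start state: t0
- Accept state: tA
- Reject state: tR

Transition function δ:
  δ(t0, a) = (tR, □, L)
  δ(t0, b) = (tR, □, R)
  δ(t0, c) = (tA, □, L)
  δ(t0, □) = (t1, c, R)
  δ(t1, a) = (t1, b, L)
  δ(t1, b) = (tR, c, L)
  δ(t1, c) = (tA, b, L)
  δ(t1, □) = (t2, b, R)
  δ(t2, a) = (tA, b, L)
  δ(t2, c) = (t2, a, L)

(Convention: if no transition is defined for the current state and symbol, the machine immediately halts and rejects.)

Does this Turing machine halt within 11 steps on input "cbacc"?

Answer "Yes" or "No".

Execution trace:
Initial: [t0]cbacc
Step 1: δ(t0, c) = (tA, □, L) → [tA]□□bacc

The machine reaches the accept state tA and halts.
The machine halted after 1 step (within the 11-step bound).

Answer: Yes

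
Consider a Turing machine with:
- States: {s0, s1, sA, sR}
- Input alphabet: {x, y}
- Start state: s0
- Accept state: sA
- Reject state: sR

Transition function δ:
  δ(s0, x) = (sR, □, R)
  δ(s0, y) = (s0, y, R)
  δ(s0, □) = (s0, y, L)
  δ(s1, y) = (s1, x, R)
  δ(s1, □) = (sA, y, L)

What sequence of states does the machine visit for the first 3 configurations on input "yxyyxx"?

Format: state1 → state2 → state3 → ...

Execution trace:
Initial: [s0]yxyyxx
Step 1: δ(s0, y) = (s0, y, R) → y[s0]xyyxx
Step 2: δ(s0, x) = (sR, □, R) → y□[sR]yyxx

The machine reaches the reject state sR and halts.

State sequence: s0 → s0 → sR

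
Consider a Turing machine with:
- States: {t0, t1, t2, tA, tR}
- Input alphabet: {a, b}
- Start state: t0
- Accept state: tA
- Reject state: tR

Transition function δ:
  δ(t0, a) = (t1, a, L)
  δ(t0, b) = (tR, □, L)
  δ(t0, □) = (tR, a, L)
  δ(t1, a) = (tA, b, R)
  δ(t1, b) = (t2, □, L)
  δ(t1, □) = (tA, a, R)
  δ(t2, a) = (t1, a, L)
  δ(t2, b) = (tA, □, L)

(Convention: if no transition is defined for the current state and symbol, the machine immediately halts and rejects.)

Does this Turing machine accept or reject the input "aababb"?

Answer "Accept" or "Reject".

Execution trace:
Initial: [t0]aababb
Step 1: δ(t0, a) = (t1, a, L) → [t1]□aababb
Step 2: δ(t1, □) = (tA, a, R) → a[tA]aababb

The machine reaches the accept state tA and halts.

Answer: Accept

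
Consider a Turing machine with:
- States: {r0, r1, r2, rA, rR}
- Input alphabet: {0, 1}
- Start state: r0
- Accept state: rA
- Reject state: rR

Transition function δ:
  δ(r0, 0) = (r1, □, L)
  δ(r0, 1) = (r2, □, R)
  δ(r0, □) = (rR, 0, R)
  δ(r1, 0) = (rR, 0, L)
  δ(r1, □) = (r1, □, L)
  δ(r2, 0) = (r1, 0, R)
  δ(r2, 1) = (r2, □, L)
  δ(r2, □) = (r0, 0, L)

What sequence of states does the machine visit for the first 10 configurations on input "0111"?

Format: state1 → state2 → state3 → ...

Execution trace:
Initial: [r0]0111
Step 1: δ(r0, 0) = (r1, □, L) → [r1]□□111
Step 2: δ(r1, □) = (r1, □, L) → [r1]□□□111
Step 3: δ(r1, □) = (r1, □, L) → [r1]□□□□111
Step 4: δ(r1, □) = (r1, □, L) → [r1]□□□□□111
Step 5: δ(r1, □) = (r1, □, L) → [r1]□□□□□□111
Step 6: δ(r1, □) = (r1, □, L) → [r1]□□□□□□□111
Step 7: δ(r1, □) = (r1, □, L) → [r1]□□□□□□□□111
Step 8: δ(r1, □) = (r1, □, L) → [r1]□□□□□□□□□111
Step 9: δ(r1, □) = (r1, □, L) → [r1]□□□□□□□□□□111

State sequence: r0 → r1 → r1 → r1 → r1 → r1 → r1 → r1 → r1 → r1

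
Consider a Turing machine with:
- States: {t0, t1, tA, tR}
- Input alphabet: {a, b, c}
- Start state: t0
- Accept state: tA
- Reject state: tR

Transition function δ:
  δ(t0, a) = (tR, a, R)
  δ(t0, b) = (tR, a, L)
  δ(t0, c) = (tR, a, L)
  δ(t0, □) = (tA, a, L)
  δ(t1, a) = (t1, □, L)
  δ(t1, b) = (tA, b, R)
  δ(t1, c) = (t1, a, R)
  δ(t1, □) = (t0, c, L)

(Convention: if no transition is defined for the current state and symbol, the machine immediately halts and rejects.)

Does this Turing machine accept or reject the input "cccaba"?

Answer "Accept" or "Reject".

Execution trace:
Initial: [t0]cccaba
Step 1: δ(t0, c) = (tR, a, L) → [tR]□accaba

The machine reaches the reject state tR and halts.

Answer: Reject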